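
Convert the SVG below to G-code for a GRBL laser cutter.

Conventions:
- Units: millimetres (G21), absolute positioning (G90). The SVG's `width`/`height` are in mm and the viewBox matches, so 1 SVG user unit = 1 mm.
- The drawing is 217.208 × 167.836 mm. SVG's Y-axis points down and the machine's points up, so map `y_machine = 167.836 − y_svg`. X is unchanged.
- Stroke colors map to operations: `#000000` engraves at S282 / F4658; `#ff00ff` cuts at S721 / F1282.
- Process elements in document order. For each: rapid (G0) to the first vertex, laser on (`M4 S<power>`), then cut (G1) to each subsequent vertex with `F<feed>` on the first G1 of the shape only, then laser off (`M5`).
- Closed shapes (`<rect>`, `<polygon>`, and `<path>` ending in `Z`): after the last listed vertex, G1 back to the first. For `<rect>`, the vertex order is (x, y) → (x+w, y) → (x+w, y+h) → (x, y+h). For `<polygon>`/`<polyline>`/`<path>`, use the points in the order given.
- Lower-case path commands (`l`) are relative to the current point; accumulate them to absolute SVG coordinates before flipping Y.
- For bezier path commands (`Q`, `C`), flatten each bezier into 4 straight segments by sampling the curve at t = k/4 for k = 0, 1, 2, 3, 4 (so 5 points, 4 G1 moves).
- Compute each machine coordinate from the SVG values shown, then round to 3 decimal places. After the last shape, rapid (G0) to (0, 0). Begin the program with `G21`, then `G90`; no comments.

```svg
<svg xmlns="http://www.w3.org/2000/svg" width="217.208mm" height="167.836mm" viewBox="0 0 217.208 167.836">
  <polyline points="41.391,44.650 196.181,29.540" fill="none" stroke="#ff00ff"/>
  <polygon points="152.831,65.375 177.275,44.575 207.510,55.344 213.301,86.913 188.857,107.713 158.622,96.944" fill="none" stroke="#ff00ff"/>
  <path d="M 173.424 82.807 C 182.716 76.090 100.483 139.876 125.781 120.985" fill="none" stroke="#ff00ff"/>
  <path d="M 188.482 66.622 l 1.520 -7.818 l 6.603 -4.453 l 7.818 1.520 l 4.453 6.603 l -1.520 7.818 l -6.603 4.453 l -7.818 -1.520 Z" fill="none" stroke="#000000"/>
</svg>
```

G21
G90
G0 X41.391 Y123.186
M4 S721
G1 X196.181 Y138.296 F1282
M5
G0 X152.831 Y102.461
M4 S721
G1 X177.275 Y123.261 F1282
G1 X207.510 Y112.492
G1 X213.301 Y80.923
G1 X188.857 Y60.123
G1 X158.622 Y70.892
G1 X152.831 Y102.461
M5
G0 X173.424 Y85.029
M4 S721
G1 X166.342 Y79.241 F1282
G1 X143.600 Y61.375
G1 X123.859 Y45.791
G1 X125.781 Y46.851
M5
G0 X188.482 Y101.214
M4 S282
G1 X190.002 Y109.032 F4658
G1 X196.605 Y113.485
G1 X204.423 Y111.965
G1 X208.876 Y105.362
G1 X207.356 Y97.544
G1 X200.753 Y93.091
G1 X192.935 Y94.611
G1 X188.482 Y101.214
M5
G0 X0.000 Y0.000

viewBox `0 0 217.208 167.836` with mm width/height → 1 unit = 1 mm. Flip: y_m = 167.836 − y_svg.

**Shape 1** — `<polyline>` line segment, stroke `#ff00ff` → cut (S721, F1282). Machine vertices: (41.391,123.186) → (196.181,138.296). Open path.

**Shape 2** — `<polygon>` regular polygon, stroke `#ff00ff` → cut (S721, F1282). Machine vertices: (152.831,102.461) → (177.275,123.261) → (207.510,112.492) → (213.301,80.923) → (188.857,60.123) → (158.622,70.892) → (152.831,102.461). Closed: final G1 returns to the first vertex.

**Shape 3** — `<path>` cubic bezier, stroke `#ff00ff` → cut (S721, F1282). Control points (SVG): P0=(173.424,82.807), P1=(182.716,76.090), P2=(100.483,139.876), P3=(125.781,120.985); sampled at t=k/4. Machine vertices: (173.424,85.029) → (166.342,79.241) → (143.600,61.375) → (123.859,45.791) → (125.781,46.851). Open path.

**Shape 4** — `<path>` regular polygon, stroke `#000000` → engrave (S282, F4658). Machine vertices: (188.482,101.214) → (190.002,109.032) → (196.605,113.485) → (204.423,111.965) → (208.876,105.362) → (207.356,97.544) → (200.753,93.091) → (192.935,94.611) → (188.482,101.214). Closed: final G1 returns to the first vertex.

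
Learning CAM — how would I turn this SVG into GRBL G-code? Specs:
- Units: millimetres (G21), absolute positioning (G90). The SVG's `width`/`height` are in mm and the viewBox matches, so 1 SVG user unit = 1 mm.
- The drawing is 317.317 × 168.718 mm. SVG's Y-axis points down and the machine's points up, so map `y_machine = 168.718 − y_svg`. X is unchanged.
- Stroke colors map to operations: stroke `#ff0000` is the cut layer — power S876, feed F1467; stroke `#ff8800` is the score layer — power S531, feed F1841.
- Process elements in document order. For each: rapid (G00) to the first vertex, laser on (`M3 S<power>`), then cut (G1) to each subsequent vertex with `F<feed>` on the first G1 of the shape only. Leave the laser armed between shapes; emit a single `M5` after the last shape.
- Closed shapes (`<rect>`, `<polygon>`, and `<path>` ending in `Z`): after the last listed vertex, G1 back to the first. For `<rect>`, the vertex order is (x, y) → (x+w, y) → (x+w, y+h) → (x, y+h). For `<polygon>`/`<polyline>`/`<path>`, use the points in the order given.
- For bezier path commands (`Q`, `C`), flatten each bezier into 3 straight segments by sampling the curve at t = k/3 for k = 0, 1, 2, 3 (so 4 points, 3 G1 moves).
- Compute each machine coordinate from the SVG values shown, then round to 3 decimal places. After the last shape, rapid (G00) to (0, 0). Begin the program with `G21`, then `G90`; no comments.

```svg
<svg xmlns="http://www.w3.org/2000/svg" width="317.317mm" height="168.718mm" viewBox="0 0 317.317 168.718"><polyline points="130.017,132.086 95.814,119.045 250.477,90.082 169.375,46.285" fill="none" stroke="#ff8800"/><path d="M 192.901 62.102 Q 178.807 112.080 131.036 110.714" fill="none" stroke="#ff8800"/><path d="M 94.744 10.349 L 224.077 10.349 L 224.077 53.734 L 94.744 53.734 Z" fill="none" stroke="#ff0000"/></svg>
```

G21
G90
G00 X130.017 Y36.632
M3 S531
G1 X95.814 Y49.673 F1841
G1 X250.477 Y78.636
G1 X169.375 Y122.433
G00 X192.901 Y106.616
M3 S531
G1 X179.763 Y79.002 F1841
G1 X159.141 Y62.798
G1 X131.036 Y58.004
G00 X94.744 Y158.369
M3 S876
G1 X224.077 Y158.369 F1467
G1 X224.077 Y114.984
G1 X94.744 Y114.984
G1 X94.744 Y158.369
M5
G00 X0.000 Y0.000

Since the viewBox matches the mm dimensions, user units are millimetres directly. The only transform is the Y-flip y_m = 168.718 − y_svg.

Shape 1 is a open polyline drawn with `<polyline>`. Its stroke #ff8800 means score at S531, F1841. After flipping Y the toolpath is (130.017,36.632) → (95.814,49.673) → (250.477,78.636) → (169.375,122.433).

Shape 2 is a quadratic bezier drawn with `<path>`. Its stroke #ff8800 means score at S531, F1841. After flipping Y the toolpath is (192.901,106.616) → (179.763,79.002) → (159.141,62.798) → (131.036,58.004).

Shape 3 is a rectangle drawn with `<path>`. Its stroke #ff0000 means cut at S876, F1467. After flipping Y the toolpath is (94.744,158.369) → (224.077,158.369) → (224.077,114.984) → (94.744,114.984) → (94.744,158.369), returning to the start.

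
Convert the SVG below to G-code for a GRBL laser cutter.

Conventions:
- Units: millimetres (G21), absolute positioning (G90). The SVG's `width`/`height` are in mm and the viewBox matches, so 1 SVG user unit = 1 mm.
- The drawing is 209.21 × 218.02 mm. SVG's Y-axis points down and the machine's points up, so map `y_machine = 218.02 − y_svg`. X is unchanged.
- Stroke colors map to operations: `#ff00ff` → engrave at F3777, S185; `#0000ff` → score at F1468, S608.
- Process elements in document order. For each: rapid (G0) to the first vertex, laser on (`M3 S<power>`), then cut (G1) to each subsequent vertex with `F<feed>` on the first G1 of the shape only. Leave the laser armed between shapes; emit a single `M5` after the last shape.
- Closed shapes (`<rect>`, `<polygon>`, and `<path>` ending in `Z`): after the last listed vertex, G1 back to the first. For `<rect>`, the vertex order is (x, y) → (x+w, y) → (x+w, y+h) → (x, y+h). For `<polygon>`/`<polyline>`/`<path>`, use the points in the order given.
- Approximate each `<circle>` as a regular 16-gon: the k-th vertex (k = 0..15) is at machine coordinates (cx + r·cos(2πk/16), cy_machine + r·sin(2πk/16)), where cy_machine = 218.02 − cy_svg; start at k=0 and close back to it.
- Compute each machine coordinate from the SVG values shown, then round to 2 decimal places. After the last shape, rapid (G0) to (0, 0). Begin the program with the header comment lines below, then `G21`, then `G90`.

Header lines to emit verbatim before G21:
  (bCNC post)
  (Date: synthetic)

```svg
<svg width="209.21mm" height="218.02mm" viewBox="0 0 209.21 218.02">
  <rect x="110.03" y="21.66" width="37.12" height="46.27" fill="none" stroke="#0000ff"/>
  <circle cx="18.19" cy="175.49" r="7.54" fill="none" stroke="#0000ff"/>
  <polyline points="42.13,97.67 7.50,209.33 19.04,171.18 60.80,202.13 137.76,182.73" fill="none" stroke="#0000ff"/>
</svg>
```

(bCNC post)
(Date: synthetic)
G21
G90
G0 X110.03 Y196.36
M3 S608
G1 X147.15 Y196.36 F1468
G1 X147.15 Y150.09
G1 X110.03 Y150.09
G1 X110.03 Y196.36
G0 X25.73 Y42.53
M3 S608
G1 X25.16 Y45.42 F1468
G1 X23.52 Y47.86
G1 X21.08 Y49.50
G1 X18.19 Y50.07
G1 X15.30 Y49.50
G1 X12.86 Y47.86
G1 X11.22 Y45.42
G1 X10.65 Y42.53
G1 X11.22 Y39.64
G1 X12.86 Y37.20
G1 X15.30 Y35.56
G1 X18.19 Y34.99
G1 X21.08 Y35.56
G1 X23.52 Y37.20
G1 X25.16 Y39.64
G1 X25.73 Y42.53
G0 X42.13 Y120.35
M3 S608
G1 X7.50 Y8.69 F1468
G1 X19.04 Y46.84
G1 X60.80 Y15.89
G1 X137.76 Y35.29
M5
G0 X0.00 Y0.00

Since the viewBox matches the mm dimensions, user units are millimetres directly. The only transform is the Y-flip y_m = 218.02 − y_svg.

Shape 1 is a rectangle drawn with `<rect>`. Its stroke #0000ff means score at S608, F1468. After flipping Y the toolpath is (110.03,196.36) → (147.15,196.36) → (147.15,150.09) → (110.03,150.09) → (110.03,196.36), returning to the start.

Shape 2 is a circle drawn with `<circle>`. Its stroke #0000ff means score at S608, F1468. After flipping Y the toolpath is (25.73,42.53) → (25.16,45.42) → (23.52,47.86) → (21.08,49.50) → (18.19,50.07) → (15.30,49.50) → (12.86,47.86) → (11.22,45.42) → (10.65,42.53) → (11.22,39.64) → (12.86,37.20) → (15.30,35.56) → (18.19,34.99) → (21.08,35.56) → (23.52,37.20) → (25.16,39.64) → (25.73,42.53), returning to the start.

Shape 3 is a open polyline drawn with `<polyline>`. Its stroke #0000ff means score at S608, F1468. After flipping Y the toolpath is (42.13,120.35) → (7.50,8.69) → (19.04,46.84) → (60.80,15.89) → (137.76,35.29).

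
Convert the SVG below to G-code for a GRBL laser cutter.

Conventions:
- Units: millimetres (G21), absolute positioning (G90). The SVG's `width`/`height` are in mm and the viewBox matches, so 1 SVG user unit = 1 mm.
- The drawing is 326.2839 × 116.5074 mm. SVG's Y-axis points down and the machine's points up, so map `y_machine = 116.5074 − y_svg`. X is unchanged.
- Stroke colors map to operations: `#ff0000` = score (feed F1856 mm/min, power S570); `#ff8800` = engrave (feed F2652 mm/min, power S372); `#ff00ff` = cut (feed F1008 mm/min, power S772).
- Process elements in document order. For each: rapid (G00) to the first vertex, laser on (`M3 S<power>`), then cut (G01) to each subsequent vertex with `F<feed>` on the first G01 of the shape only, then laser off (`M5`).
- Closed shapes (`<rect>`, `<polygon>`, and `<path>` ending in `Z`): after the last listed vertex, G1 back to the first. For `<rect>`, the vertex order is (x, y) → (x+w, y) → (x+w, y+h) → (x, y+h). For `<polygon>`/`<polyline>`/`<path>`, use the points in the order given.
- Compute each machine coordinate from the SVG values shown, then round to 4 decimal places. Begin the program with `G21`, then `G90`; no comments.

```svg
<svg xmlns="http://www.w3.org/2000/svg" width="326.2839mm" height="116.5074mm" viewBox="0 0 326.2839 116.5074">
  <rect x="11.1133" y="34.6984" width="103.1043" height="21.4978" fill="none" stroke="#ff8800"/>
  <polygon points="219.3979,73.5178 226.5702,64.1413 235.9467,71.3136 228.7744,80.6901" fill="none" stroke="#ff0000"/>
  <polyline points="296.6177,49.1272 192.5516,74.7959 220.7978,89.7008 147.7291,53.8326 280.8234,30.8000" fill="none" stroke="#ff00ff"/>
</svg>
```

G21
G90
G00 X11.1133 Y81.8090
M3 S372
G01 X114.2176 Y81.8090 F2652
G01 X114.2176 Y60.3112
G01 X11.1133 Y60.3112
G01 X11.1133 Y81.8090
M5
G00 X219.3979 Y42.9896
M3 S570
G01 X226.5702 Y52.3661 F1856
G01 X235.9467 Y45.1938
G01 X228.7744 Y35.8173
G01 X219.3979 Y42.9896
M5
G00 X296.6177 Y67.3802
M3 S772
G01 X192.5516 Y41.7115 F1008
G01 X220.7978 Y26.8066
G01 X147.7291 Y62.6748
G01 X280.8234 Y85.7074
M5

Since the viewBox matches the mm dimensions, user units are millimetres directly. The only transform is the Y-flip y_m = 116.5074 − y_svg.

Shape 1 is a rectangle drawn with `<rect>`. Its stroke #ff8800 means engrave at S372, F2652. After flipping Y the toolpath is (11.1133,81.8090) → (114.2176,81.8090) → (114.2176,60.3112) → (11.1133,60.3112) → (11.1133,81.8090), returning to the start.

Shape 2 is a regular polygon drawn with `<polygon>`. Its stroke #ff0000 means score at S570, F1856. After flipping Y the toolpath is (219.3979,42.9896) → (226.5702,52.3661) → (235.9467,45.1938) → (228.7744,35.8173) → (219.3979,42.9896), returning to the start.

Shape 3 is a open polyline drawn with `<polyline>`. Its stroke #ff00ff means cut at S772, F1008. After flipping Y the toolpath is (296.6177,67.3802) → (192.5516,41.7115) → (220.7978,26.8066) → (147.7291,62.6748) → (280.8234,85.7074).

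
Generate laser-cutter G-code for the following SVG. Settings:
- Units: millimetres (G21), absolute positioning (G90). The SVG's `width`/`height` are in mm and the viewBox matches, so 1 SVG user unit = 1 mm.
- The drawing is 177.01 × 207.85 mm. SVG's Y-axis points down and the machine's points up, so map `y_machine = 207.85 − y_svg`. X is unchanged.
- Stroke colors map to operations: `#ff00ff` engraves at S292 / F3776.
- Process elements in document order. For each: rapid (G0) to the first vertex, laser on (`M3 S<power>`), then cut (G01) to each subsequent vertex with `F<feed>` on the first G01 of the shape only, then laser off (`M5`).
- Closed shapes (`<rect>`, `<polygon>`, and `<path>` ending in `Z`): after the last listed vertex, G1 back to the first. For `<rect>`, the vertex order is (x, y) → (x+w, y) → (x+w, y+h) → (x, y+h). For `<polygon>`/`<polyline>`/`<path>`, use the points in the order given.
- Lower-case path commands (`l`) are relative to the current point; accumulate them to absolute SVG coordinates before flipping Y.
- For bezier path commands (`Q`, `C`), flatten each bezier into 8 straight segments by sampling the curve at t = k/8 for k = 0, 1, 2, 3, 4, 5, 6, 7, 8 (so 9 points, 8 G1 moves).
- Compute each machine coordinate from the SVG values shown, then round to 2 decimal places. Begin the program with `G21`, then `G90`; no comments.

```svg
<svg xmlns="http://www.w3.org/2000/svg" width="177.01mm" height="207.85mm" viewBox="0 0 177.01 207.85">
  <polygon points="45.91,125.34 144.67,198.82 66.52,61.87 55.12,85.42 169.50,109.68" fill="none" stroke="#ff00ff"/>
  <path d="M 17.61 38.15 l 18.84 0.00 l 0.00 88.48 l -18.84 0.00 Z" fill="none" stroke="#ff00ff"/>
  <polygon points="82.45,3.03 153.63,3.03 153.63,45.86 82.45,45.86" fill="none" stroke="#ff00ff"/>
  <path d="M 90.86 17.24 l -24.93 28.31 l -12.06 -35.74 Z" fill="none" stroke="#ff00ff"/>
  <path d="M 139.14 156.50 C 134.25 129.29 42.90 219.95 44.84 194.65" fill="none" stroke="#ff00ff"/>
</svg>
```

Since the viewBox matches the mm dimensions, user units are millimetres directly. The only transform is the Y-flip y_m = 207.85 − y_svg.

Shape 1 is a closed polygon drawn with `<polygon>`. Its stroke #ff00ff means engrave at S292, F3776. After flipping Y the toolpath is (45.91,82.51) → (144.67,9.03) → (66.52,145.98) → (55.12,122.43) → (169.50,98.17) → (45.91,82.51), returning to the start.

Shape 2 is a rectangle drawn with `<path>`. Its stroke #ff00ff means engrave at S292, F3776. After flipping Y the toolpath is (17.61,169.70) → (36.45,169.70) → (36.45,81.22) → (17.61,81.22) → (17.61,169.70), returning to the start.

Shape 3 is a rectangle drawn with `<polygon>`. Its stroke #ff00ff means engrave at S292, F3776. After flipping Y the toolpath is (82.45,204.82) → (153.63,204.82) → (153.63,161.99) → (82.45,161.99) → (82.45,204.82), returning to the start.

Shape 4 is a regular polygon drawn with `<path>`. Its stroke #ff00ff means engrave at S292, F3776. After flipping Y the toolpath is (90.86,190.61) → (65.93,162.30) → (53.87,198.04) → (90.86,190.61), returning to the start.

Shape 5 is a cubic bezier drawn with `<path>`. Its stroke #ff00ff means engrave at S292, F3776. After flipping Y the toolpath is (139.14,51.35) → (133.60,56.49) → (122.07,53.31) → (106.64,44.57) → (89.43,32.99) → (72.54,21.33) → (58.07,12.31) → (48.13,8.69) → (44.84,13.20).

G21
G90
G0 X45.91 Y82.51
M3 S292
G01 X144.67 Y9.03 F3776
G01 X66.52 Y145.98
G01 X55.12 Y122.43
G01 X169.50 Y98.17
G01 X45.91 Y82.51
M5
G0 X17.61 Y169.70
M3 S292
G01 X36.45 Y169.70 F3776
G01 X36.45 Y81.22
G01 X17.61 Y81.22
G01 X17.61 Y169.70
M5
G0 X82.45 Y204.82
M3 S292
G01 X153.63 Y204.82 F3776
G01 X153.63 Y161.99
G01 X82.45 Y161.99
G01 X82.45 Y204.82
M5
G0 X90.86 Y190.61
M3 S292
G01 X65.93 Y162.30 F3776
G01 X53.87 Y198.04
G01 X90.86 Y190.61
M5
G0 X139.14 Y51.35
M3 S292
G01 X133.60 Y56.49 F3776
G01 X122.07 Y53.31
G01 X106.64 Y44.57
G01 X89.43 Y32.99
G01 X72.54 Y21.33
G01 X58.07 Y12.31
G01 X48.13 Y8.69
G01 X44.84 Y13.20
M5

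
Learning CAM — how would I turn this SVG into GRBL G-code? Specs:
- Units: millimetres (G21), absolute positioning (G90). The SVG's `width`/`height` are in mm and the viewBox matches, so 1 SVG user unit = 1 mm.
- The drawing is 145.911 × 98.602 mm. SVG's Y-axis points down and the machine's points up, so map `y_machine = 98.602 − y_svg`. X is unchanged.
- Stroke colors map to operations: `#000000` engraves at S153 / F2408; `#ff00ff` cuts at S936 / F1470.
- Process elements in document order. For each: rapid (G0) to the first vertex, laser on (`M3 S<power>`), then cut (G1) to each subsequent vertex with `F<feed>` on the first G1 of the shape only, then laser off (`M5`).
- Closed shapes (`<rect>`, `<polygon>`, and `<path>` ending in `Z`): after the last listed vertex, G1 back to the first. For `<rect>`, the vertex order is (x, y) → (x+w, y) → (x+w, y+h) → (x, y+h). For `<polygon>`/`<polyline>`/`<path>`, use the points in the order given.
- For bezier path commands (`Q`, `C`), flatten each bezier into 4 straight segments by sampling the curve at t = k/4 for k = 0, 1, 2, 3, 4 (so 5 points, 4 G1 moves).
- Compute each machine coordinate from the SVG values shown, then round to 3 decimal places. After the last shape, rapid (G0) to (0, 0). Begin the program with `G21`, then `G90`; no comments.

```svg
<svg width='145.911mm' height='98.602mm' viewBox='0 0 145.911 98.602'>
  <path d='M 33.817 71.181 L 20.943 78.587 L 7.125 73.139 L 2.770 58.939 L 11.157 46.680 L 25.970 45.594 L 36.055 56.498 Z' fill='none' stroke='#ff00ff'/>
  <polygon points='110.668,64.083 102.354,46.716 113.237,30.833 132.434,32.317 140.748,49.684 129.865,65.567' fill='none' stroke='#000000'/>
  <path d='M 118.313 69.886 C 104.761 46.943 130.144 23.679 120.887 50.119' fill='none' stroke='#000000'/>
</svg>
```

1 u = 1 mm; y_m = 98.602 − y.

[1] `<path>` regular polygon, #ff00ff→cut S936 F1470: (33.817,27.421) → (20.943,20.015) → (7.125,25.463) → (2.770,39.663) → (11.157,51.922) → (25.970,53.008) → (36.055,42.104) → (33.817,27.421) (closed)

[2] `<polygon>` regular polygon, #000000→engrave S153 F2408: (110.668,34.519) → (102.354,51.886) → (113.237,67.769) → (132.434,66.285) → (140.748,48.918) → (129.865,33.035) → (110.668,34.519) (closed)

[3] `<path>` cubic bezier, #000000→engrave S153 F2408: (118.313,28.716) → (114.300,45.202) → (117.989,57.118) → (122.484,59.775) → (120.887,48.483)

G21
G90
G0 X33.817 Y27.421
M3 S936
G1 X20.943 Y20.015 F1470
G1 X7.125 Y25.463
G1 X2.770 Y39.663
G1 X11.157 Y51.922
G1 X25.970 Y53.008
G1 X36.055 Y42.104
G1 X33.817 Y27.421
M5
G0 X110.668 Y34.519
M3 S153
G1 X102.354 Y51.886 F2408
G1 X113.237 Y67.769
G1 X132.434 Y66.285
G1 X140.748 Y48.918
G1 X129.865 Y33.035
G1 X110.668 Y34.519
M5
G0 X118.313 Y28.716
M3 S153
G1 X114.300 Y45.202 F2408
G1 X117.989 Y57.118
G1 X122.484 Y59.775
G1 X120.887 Y48.483
M5
G0 X0.000 Y0.000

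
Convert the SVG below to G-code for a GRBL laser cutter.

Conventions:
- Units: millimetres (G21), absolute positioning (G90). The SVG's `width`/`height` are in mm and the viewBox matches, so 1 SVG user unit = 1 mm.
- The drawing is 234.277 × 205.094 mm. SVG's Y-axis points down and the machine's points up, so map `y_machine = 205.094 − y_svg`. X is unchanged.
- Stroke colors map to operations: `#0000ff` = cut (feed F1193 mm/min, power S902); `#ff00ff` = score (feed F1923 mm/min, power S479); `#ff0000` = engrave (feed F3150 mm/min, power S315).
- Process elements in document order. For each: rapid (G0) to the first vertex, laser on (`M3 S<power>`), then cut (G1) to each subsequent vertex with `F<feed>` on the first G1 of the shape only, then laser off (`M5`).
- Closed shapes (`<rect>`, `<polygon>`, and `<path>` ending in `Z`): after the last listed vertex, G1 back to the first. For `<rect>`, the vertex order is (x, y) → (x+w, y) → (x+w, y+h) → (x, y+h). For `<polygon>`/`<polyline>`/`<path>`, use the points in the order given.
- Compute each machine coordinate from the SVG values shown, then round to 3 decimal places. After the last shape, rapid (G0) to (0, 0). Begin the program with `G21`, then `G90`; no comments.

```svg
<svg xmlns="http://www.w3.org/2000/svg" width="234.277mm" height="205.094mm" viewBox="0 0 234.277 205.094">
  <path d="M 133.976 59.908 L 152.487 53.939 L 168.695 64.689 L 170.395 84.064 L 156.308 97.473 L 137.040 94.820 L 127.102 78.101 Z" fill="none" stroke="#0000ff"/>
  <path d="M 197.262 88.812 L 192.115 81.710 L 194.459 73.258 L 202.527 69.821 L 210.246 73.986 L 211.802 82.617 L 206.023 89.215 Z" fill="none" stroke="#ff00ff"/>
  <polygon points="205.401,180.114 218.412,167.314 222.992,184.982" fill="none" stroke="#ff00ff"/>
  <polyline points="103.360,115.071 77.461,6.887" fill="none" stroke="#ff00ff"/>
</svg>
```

viewBox `0 0 234.277 205.094` with mm width/height → 1 unit = 1 mm. Flip: y_m = 205.094 − y_svg.

**Shape 1** — `<path>` regular polygon, stroke `#0000ff` → cut (S902, F1193). Machine vertices: (133.976,145.186) → (152.487,151.155) → (168.695,140.405) → (170.395,121.030) → (156.308,107.621) → (137.040,110.274) → (127.102,126.993) → (133.976,145.186). Closed: final G1 returns to the first vertex.

**Shape 2** — `<path>` regular polygon, stroke `#ff00ff` → score (S479, F1923). Machine vertices: (197.262,116.282) → (192.115,123.384) → (194.459,131.836) → (202.527,135.273) → (210.246,131.108) → (211.802,122.477) → (206.023,115.879) → (197.262,116.282). Closed: final G1 returns to the first vertex.

**Shape 3** — `<polygon>` regular polygon, stroke `#ff00ff` → score (S479, F1923). Machine vertices: (205.401,24.980) → (218.412,37.780) → (222.992,20.112) → (205.401,24.980). Closed: final G1 returns to the first vertex.

**Shape 4** — `<polyline>` line segment, stroke `#ff00ff` → score (S479, F1923). Machine vertices: (103.360,90.023) → (77.461,198.207). Open path.

G21
G90
G0 X133.976 Y145.186
M3 S902
G1 X152.487 Y151.155 F1193
G1 X168.695 Y140.405
G1 X170.395 Y121.030
G1 X156.308 Y107.621
G1 X137.040 Y110.274
G1 X127.102 Y126.993
G1 X133.976 Y145.186
M5
G0 X197.262 Y116.282
M3 S479
G1 X192.115 Y123.384 F1923
G1 X194.459 Y131.836
G1 X202.527 Y135.273
G1 X210.246 Y131.108
G1 X211.802 Y122.477
G1 X206.023 Y115.879
G1 X197.262 Y116.282
M5
G0 X205.401 Y24.980
M3 S479
G1 X218.412 Y37.780 F1923
G1 X222.992 Y20.112
G1 X205.401 Y24.980
M5
G0 X103.360 Y90.023
M3 S479
G1 X77.461 Y198.207 F1923
M5
G0 X0.000 Y0.000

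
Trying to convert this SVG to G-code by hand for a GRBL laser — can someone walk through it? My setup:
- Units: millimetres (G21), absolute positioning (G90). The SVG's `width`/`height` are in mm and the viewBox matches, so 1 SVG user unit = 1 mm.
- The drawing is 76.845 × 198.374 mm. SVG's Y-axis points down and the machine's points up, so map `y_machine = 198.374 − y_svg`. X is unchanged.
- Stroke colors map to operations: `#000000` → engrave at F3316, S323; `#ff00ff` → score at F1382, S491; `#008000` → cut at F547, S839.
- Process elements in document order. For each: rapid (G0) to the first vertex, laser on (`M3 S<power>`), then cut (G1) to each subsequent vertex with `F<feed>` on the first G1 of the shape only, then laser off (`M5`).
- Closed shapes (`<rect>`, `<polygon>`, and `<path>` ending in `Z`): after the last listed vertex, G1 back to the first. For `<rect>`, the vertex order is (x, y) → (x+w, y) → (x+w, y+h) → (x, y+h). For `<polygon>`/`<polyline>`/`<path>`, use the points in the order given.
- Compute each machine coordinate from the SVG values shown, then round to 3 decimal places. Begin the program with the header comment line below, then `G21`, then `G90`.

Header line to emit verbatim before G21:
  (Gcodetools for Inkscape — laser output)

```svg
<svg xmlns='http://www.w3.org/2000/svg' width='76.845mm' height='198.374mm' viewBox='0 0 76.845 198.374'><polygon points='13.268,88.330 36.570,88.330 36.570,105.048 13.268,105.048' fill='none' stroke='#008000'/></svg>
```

(Gcodetools for Inkscape — laser output)
G21
G90
G0 X13.268 Y110.044
M3 S839
G1 X36.570 Y110.044 F547
G1 X36.570 Y93.326
G1 X13.268 Y93.326
G1 X13.268 Y110.044
M5

1 u = 1 mm; y_m = 198.374 − y.

[1] `<polygon>` rectangle, #008000→cut S839 F547: (13.268,110.044) → (36.570,110.044) → (36.570,93.326) → (13.268,93.326) → (13.268,110.044) (closed)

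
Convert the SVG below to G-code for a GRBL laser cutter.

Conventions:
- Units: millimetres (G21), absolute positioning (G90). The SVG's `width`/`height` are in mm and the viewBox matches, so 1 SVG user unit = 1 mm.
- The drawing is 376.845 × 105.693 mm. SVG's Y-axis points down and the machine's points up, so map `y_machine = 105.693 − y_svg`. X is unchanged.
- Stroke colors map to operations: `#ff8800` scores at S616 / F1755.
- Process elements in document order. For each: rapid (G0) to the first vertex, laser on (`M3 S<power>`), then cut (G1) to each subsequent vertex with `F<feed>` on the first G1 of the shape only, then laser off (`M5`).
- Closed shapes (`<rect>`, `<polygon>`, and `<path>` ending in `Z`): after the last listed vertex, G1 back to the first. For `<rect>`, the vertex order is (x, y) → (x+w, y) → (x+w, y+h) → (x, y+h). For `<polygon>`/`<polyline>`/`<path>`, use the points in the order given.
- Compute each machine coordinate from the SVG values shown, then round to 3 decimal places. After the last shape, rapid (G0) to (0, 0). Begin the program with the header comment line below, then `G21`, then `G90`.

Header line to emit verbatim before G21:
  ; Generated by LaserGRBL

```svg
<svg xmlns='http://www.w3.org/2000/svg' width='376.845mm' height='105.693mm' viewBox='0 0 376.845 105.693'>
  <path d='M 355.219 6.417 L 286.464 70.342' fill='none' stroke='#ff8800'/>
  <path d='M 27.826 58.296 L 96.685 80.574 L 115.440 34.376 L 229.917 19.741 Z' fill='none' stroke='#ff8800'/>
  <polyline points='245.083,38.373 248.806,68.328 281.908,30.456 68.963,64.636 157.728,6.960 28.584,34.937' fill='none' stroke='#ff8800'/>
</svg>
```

1 u = 1 mm; y_m = 105.693 − y.

[1] `<path>` line segment, #ff8800→score S616 F1755: (355.219,99.276) → (286.464,35.351)

[2] `<path>` closed polygon, #ff8800→score S616 F1755: (27.826,47.397) → (96.685,25.119) → (115.440,71.317) → (229.917,85.952) → (27.826,47.397) (closed)

[3] `<polyline>` open polyline, #ff8800→score S616 F1755: (245.083,67.320) → (248.806,37.365) → (281.908,75.237) → (68.963,41.057) → (157.728,98.733) → (28.584,70.756)

; Generated by LaserGRBL
G21
G90
G0 X355.219 Y99.276
M3 S616
G1 X286.464 Y35.351 F1755
M5
G0 X27.826 Y47.397
M3 S616
G1 X96.685 Y25.119 F1755
G1 X115.440 Y71.317
G1 X229.917 Y85.952
G1 X27.826 Y47.397
M5
G0 X245.083 Y67.320
M3 S616
G1 X248.806 Y37.365 F1755
G1 X281.908 Y75.237
G1 X68.963 Y41.057
G1 X157.728 Y98.733
G1 X28.584 Y70.756
M5
G0 X0.000 Y0.000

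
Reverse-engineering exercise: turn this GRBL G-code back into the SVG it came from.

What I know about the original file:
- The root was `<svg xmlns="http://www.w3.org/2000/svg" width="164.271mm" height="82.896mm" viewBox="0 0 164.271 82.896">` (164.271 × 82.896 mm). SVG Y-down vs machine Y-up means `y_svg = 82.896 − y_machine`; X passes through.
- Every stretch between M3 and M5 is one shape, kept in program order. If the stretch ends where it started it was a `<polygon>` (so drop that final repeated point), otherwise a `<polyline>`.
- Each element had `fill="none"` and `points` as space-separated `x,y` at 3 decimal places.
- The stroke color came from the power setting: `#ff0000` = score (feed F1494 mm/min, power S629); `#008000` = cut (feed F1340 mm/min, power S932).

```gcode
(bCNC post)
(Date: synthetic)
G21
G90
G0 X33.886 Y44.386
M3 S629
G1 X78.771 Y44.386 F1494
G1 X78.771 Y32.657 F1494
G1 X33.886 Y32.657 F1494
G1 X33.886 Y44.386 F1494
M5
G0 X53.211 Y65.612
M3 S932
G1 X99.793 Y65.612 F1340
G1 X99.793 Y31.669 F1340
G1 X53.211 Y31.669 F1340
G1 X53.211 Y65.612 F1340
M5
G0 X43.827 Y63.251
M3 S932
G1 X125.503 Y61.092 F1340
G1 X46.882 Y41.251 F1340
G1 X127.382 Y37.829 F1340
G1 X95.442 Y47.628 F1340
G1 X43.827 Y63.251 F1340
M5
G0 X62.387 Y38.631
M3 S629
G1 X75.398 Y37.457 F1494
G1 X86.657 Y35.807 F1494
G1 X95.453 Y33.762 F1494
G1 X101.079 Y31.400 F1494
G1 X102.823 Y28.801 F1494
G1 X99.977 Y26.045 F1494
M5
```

<svg xmlns="http://www.w3.org/2000/svg" width="164.271mm" height="82.896mm" viewBox="0 0 164.271 82.896">
  <polygon points="33.886,38.510 78.771,38.510 78.771,50.239 33.886,50.239" fill="none" stroke="#ff0000"/>
  <polygon points="53.211,17.284 99.793,17.284 99.793,51.227 53.211,51.227" fill="none" stroke="#008000"/>
  <polygon points="43.827,19.645 125.503,21.804 46.882,41.645 127.382,45.067 95.442,35.268" fill="none" stroke="#008000"/>
  <polyline points="62.387,44.265 75.398,45.439 86.657,47.089 95.453,49.134 101.079,51.496 102.823,54.095 99.977,56.851" fill="none" stroke="#ff0000"/>
</svg>

Each laser-on run becomes one SVG element. Flip Y back into SVG space with y_svg = 82.896 − y_machine.

Run 1: S629 ⇒ score layer `#ff0000`. The run returns to its start, so emit a `<polygon>` with points (Y-flipped): 33.886,38.510 78.771,38.510 78.771,50.239 33.886,50.239.

Run 2: the run's S932 means `#008000` (cut). The run returns to its start, so emit a `<polygon>` with points (Y-flipped): 53.211,17.284 99.793,17.284 99.793,51.227 53.211,51.227.

Run 3: S932 ⇒ cut layer `#008000`. The run returns to its start, so emit a `<polygon>` with points (Y-flipped): 43.827,19.645 125.503,21.804 46.882,41.645 127.382,45.067 95.442,35.268.

Run 4: S629 ⇒ score layer `#ff0000`. The run is open, so emit a `<polyline>` with points (Y-flipped): 62.387,44.265 75.398,45.439 86.657,47.089 95.453,49.134 101.079,51.496 102.823,54.095 99.977,56.851.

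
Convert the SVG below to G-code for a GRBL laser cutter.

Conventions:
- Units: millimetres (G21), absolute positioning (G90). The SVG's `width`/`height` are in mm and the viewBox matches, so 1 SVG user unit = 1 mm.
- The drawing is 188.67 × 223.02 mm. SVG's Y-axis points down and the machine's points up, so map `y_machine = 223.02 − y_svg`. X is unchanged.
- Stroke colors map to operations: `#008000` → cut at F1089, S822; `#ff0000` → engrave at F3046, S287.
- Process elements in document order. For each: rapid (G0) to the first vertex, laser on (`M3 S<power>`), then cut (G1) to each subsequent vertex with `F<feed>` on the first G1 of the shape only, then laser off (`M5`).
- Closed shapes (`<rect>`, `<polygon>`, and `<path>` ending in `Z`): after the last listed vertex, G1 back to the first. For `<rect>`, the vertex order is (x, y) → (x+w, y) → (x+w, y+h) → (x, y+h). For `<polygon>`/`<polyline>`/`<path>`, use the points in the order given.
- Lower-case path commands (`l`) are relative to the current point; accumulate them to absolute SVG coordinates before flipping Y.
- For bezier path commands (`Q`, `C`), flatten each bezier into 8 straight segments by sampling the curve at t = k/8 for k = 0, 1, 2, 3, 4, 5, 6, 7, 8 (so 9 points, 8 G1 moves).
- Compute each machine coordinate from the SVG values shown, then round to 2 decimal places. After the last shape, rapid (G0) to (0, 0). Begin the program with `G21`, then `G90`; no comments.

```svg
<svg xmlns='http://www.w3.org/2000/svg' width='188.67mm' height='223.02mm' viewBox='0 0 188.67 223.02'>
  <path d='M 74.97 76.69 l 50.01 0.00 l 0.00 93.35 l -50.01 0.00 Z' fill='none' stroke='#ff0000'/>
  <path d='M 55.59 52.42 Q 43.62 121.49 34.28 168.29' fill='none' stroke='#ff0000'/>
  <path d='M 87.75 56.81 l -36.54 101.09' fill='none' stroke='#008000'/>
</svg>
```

G21
G90
G0 X74.97 Y146.33
M3 S287
G1 X124.98 Y146.33 F3046
G1 X124.98 Y52.98
G1 X74.97 Y52.98
G1 X74.97 Y146.33
M5
G0 X55.59 Y170.60
M3 S287
G1 X52.64 Y153.68 F3046
G1 X49.77 Y137.46
G1 X46.98 Y121.93
G1 X44.28 Y107.10
G1 X41.65 Y92.96
G1 X39.11 Y79.52
G1 X36.66 Y66.78
G1 X34.28 Y54.73
M5
G0 X87.75 Y166.21
M3 S822
G1 X51.21 Y65.12 F1089
M5
G0 X0.00 Y0.00

viewBox `0 0 188.67 223.02` with mm width/height → 1 unit = 1 mm. Flip: y_m = 223.02 − y_svg.

**Shape 1** — `<path>` rectangle, stroke `#ff0000` → engrave (S287, F3046). Machine vertices: (74.97,146.33) → (124.98,146.33) → (124.98,52.98) → (74.97,52.98) → (74.97,146.33). Closed: final G1 returns to the first vertex.

**Shape 2** — `<path>` quadratic bezier, stroke `#ff0000` → engrave (S287, F3046). Control points (SVG): P0=(55.59,52.42), P1=(43.62,121.49), P2=(34.28,168.29); sampled at t=k/8. Machine vertices: (55.59,170.60) → (52.64,153.68) → (49.77,137.46) → (46.98,121.93) → (44.28,107.10) → (41.65,92.96) → (39.11,79.52) → (36.66,66.78) → (34.28,54.73). Open path.

**Shape 3** — `<path>` line segment, stroke `#008000` → cut (S822, F1089). Machine vertices: (87.75,166.21) → (51.21,65.12). Open path.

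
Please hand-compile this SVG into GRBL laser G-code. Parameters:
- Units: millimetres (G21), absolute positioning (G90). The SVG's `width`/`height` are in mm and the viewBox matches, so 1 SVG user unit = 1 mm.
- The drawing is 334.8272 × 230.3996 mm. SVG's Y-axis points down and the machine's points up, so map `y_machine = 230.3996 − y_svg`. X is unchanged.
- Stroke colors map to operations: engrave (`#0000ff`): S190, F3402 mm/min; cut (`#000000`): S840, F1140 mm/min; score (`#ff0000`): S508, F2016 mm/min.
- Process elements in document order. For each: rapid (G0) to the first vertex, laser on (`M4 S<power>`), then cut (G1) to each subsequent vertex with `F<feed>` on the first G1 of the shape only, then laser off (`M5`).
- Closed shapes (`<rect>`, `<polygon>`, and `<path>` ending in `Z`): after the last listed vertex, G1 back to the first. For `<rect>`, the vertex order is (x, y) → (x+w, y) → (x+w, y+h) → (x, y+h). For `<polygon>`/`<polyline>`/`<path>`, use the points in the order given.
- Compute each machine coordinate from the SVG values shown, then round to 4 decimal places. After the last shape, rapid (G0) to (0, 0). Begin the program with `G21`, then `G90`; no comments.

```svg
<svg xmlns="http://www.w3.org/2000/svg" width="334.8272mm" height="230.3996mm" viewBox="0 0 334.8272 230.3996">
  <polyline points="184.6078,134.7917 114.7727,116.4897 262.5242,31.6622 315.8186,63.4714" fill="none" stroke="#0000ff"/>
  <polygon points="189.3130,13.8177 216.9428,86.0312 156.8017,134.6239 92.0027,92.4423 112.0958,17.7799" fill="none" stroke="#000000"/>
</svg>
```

viewBox `0 0 334.8272 230.3996` with mm width/height → 1 unit = 1 mm. Flip: y_m = 230.3996 − y_svg.

**Shape 1** — `<polyline>` open polyline, stroke `#0000ff` → engrave (S190, F3402). Machine vertices: (184.6078,95.6079) → (114.7727,113.9099) → (262.5242,198.7374) → (315.8186,166.9282). Open path.

**Shape 2** — `<polygon>` regular polygon, stroke `#000000` → cut (S840, F1140). Machine vertices: (189.3130,216.5819) → (216.9428,144.3684) → (156.8017,95.7757) → (92.0027,137.9573) → (112.0958,212.6197) → (189.3130,216.5819). Closed: final G1 returns to the first vertex.

G21
G90
G0 X184.6078 Y95.6079
M4 S190
G1 X114.7727 Y113.9099 F3402
G1 X262.5242 Y198.7374
G1 X315.8186 Y166.9282
M5
G0 X189.3130 Y216.5819
M4 S840
G1 X216.9428 Y144.3684 F1140
G1 X156.8017 Y95.7757
G1 X92.0027 Y137.9573
G1 X112.0958 Y212.6197
G1 X189.3130 Y216.5819
M5
G0 X0.0000 Y0.0000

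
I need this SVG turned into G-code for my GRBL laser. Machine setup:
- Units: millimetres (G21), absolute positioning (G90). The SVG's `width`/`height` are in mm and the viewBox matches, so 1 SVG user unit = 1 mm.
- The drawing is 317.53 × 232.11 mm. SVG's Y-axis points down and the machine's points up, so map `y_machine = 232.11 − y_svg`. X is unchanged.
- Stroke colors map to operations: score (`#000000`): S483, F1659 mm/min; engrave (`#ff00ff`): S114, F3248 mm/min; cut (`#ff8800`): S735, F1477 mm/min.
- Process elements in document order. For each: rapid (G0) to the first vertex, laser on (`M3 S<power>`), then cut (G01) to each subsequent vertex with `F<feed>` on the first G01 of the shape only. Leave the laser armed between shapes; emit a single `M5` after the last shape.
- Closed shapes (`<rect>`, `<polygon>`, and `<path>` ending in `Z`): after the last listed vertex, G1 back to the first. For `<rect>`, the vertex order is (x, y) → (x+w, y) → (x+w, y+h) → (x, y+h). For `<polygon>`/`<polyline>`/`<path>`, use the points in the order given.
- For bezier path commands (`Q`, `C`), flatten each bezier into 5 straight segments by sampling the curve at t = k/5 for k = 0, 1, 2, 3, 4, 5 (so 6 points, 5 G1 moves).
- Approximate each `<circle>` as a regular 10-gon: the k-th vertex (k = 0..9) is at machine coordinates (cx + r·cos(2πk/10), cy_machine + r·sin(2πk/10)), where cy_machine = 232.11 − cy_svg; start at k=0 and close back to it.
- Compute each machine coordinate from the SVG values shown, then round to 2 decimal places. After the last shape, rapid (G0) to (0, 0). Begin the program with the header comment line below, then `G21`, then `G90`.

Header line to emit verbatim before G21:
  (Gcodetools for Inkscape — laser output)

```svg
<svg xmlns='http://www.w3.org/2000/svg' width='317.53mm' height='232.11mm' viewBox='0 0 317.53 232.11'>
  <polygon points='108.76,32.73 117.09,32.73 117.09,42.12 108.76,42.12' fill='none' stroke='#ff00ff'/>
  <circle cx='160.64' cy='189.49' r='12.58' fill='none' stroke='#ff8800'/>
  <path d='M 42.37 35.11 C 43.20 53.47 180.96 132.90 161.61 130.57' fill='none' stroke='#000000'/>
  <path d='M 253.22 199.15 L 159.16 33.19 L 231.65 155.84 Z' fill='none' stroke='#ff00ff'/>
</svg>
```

(Gcodetools for Inkscape — laser output)
G21
G90
G0 X108.76 Y199.38
M3 S114
G01 X117.09 Y199.38 F3248
G01 X117.09 Y189.99
G01 X108.76 Y189.99
G01 X108.76 Y199.38
G0 X173.22 Y42.62
M3 S735
G01 X170.82 Y50.01 F1477
G01 X164.53 Y54.58
G01 X156.75 Y54.58
G01 X150.46 Y50.01
G01 X148.06 Y42.62
G01 X150.46 Y35.23
G01 X156.75 Y30.66
G01 X164.53 Y30.66
G01 X170.82 Y35.23
G01 X173.22 Y42.62
G0 X42.37 Y197.00
M3 S483
G01 X56.95 Y179.80 F1659
G01 X90.27 Y154.80
G01 X128.24 Y128.85
G01 X156.72 Y108.81
G01 X161.61 Y101.54
G0 X253.22 Y32.96
M3 S114
G01 X159.16 Y198.92 F3248
G01 X231.65 Y76.27
G01 X253.22 Y32.96
M5
G0 X0.00 Y0.00

Since the viewBox matches the mm dimensions, user units are millimetres directly. The only transform is the Y-flip y_m = 232.11 − y_svg.

Shape 1 is a rectangle drawn with `<polygon>`. Its stroke #ff00ff means engrave at S114, F3248. After flipping Y the toolpath is (108.76,199.38) → (117.09,199.38) → (117.09,189.99) → (108.76,189.99) → (108.76,199.38), returning to the start.

Shape 2 is a circle drawn with `<circle>`. Its stroke #ff8800 means cut at S735, F1477. After flipping Y the toolpath is (173.22,42.62) → (170.82,50.01) → (164.53,54.58) → (156.75,54.58) → (150.46,50.01) → (148.06,42.62) → (150.46,35.23) → (156.75,30.66) → (164.53,30.66) → (170.82,35.23) → (173.22,42.62), returning to the start.

Shape 3 is a cubic bezier drawn with `<path>`. Its stroke #000000 means score at S483, F1659. After flipping Y the toolpath is (42.37,197.00) → (56.95,179.80) → (90.27,154.80) → (128.24,128.85) → (156.72,108.81) → (161.61,101.54).

Shape 4 is a closed polygon drawn with `<path>`. Its stroke #ff00ff means engrave at S114, F3248. After flipping Y the toolpath is (253.22,32.96) → (159.16,198.92) → (231.65,76.27) → (253.22,32.96), returning to the start.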